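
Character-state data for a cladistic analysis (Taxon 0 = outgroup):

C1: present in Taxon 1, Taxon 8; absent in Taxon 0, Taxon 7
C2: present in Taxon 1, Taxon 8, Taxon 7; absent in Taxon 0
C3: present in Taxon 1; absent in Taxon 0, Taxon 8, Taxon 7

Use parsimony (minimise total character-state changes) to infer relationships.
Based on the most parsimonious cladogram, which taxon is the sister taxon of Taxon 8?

Taxon 1

The outgroup has state 'absent' for every character, so 'present' is the derived state throughout.
Only Taxon 1 and Taxon 8 show the derived state 'present' for C1, supporting them as a clade.
All ingroup taxa share the derived state 'present' for C2; it defines the ingroup but does not resolve relationships within it.
C3: derived state 'present' in Taxon 1 only — an autapomorphy, so it tells us nothing about relationships among taxa.
Most parsimonious ingroup topology: ((Taxon 1,Taxon 8),Taxon 7).
Taxon 8 and Taxon 1 form a cherry on this tree, so they are sister taxa.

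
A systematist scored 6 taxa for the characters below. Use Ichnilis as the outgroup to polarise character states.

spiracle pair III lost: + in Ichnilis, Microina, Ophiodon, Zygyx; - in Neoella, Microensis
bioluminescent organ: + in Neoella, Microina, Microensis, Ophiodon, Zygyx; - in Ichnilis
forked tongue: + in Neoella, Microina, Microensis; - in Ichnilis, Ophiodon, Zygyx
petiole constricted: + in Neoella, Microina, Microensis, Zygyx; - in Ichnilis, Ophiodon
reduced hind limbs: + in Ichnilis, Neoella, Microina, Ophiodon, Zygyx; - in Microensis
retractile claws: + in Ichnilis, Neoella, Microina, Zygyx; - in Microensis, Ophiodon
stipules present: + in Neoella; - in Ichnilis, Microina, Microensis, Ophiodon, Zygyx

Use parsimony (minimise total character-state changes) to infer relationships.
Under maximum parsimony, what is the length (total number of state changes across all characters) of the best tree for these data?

8

Character polarity is set by the outgroup: the derived state is whichever differs from the outgroup's state, so for spiracle pair III lost, reduced hind limbs, retractile claws the derived state is '-', and for the remaining characters it is '+'.
Only Microensis and Neoella show the derived state '-' for spiracle pair III lost, supporting them as a clade.
All ingroup taxa share the derived state '+' for bioluminescent organ; it defines the ingroup but does not resolve relationships within it.
Only Microensis, Microina, and Neoella show the derived state '+' for forked tongue, supporting them as a clade.
Only Microensis, Microina, Neoella, and Zygyx show the derived state '+' for petiole constricted, supporting them as a clade.
reduced hind limbs (derived state '-') is unique to Microensis (autapomorphy; uninformative for grouping).
retractile claws (state '-') occurs in Microensis and Ophiodon but conflicts with the nesting implied by the other characters — most parsimoniously interpreted as homoplasy.
stipules present: derived state '+' in Neoella only — an autapomorphy, so it tells us nothing about relationships among taxa.
Most parsimonious ingroup topology: (((Microina,(Neoella,Microensis)),Zygyx),Ophiodon).
Changes per character on this tree: spiracle pair III lost: 1; bioluminescent organ: 1; forked tongue: 1; petiole constricted: 1; reduced hind limbs: 1; retractile claws: 2; stipules present: 1.
Total = 8.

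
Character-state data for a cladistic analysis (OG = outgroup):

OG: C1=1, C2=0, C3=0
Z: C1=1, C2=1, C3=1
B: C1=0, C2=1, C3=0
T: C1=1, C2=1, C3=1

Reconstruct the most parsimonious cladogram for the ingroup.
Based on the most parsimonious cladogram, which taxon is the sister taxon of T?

Character polarity is set by the outgroup: the derived state is whichever differs from the outgroup's state, so for C1 the derived state is '0', and for the remaining characters it is '1'.
C1: derived state '0' in B only — an autapomorphy, so it tells us nothing about relationships among taxa.
All ingroup taxa share the derived state '1' for C2; it defines the ingroup but does not resolve relationships within it.
C3 (derived state '1') is shared by T and Z — a synapomorphy uniting that clade.
Most parsimonious ingroup topology: ((Z,T),B).
T and Z form a cherry on this tree, so they are sister taxa.

Z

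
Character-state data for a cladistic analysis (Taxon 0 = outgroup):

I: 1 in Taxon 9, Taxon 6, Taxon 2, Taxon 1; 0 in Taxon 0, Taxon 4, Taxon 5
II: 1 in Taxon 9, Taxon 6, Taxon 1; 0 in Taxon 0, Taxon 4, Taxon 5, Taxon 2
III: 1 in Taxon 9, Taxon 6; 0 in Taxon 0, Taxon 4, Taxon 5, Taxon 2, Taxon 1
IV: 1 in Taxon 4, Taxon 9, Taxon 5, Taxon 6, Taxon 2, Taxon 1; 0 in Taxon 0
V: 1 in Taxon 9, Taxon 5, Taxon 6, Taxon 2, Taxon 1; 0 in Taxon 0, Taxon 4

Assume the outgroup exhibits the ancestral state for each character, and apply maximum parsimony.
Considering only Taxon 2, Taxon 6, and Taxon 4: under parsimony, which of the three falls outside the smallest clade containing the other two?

Taxon 4

The outgroup has state '0' for every character, so '1' is the derived state throughout.
I (derived state '1') is shared by Taxon 1, Taxon 2, Taxon 6, and Taxon 9 — a synapomorphy uniting that clade.
Only Taxon 1, Taxon 6, and Taxon 9 show the derived state '1' for II, supporting them as a clade.
III: derived state '1' in Taxon 6 and Taxon 9 only — synapomorphy for {Taxon 6, Taxon 9}.
All ingroup taxa share the derived state '1' for IV; it defines the ingroup but does not resolve relationships within it.
Only Taxon 1, Taxon 2, Taxon 5, Taxon 6, and Taxon 9 show the derived state '1' for V, supporting them as a clade.
Most parsimonious ingroup topology: (Taxon 4,((((Taxon 9,Taxon 6),Taxon 1),Taxon 2),Taxon 5)).
Taxon 6 and Taxon 2 share a more recent common ancestor with each other than either does with Taxon 4, so Taxon 4 is the least closely related of the three.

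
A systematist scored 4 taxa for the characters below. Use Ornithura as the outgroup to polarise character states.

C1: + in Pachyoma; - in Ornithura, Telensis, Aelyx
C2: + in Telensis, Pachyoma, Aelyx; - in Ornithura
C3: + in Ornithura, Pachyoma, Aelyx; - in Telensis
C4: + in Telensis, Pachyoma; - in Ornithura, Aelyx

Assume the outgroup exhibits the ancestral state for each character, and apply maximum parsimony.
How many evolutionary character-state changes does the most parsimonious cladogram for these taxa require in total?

4

Character polarity is set by the outgroup: the derived state is whichever differs from the outgroup's state, so for C3 the derived state is '-', and for the remaining characters it is '+'.
C1 (derived state '+') is unique to Pachyoma (autapomorphy; uninformative for grouping).
C2 (derived state '+') is shared by all ingroup taxa — unites the whole ingroup.
C3: derived state '-' in Telensis only — an autapomorphy, so it tells us nothing about relationships among taxa.
C4 (derived state '+') is shared by Pachyoma and Telensis — a synapomorphy uniting that clade.
Most parsimonious ingroup topology: ((Telensis,Pachyoma),Aelyx).
Changes per character on this tree: C1: 1; C2: 1; C3: 1; C4: 1.
Total = 4.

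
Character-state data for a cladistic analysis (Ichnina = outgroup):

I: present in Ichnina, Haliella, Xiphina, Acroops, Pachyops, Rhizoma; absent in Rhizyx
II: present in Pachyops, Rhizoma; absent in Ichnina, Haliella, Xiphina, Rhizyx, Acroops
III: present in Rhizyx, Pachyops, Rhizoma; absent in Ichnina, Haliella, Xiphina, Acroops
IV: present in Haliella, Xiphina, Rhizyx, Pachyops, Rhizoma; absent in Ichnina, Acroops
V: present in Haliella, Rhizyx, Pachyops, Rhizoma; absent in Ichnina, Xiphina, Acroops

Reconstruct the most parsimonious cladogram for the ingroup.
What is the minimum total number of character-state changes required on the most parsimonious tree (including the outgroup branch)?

Character polarity is set by the outgroup: the derived state is whichever differs from the outgroup's state, so for I the derived state is 'absent', and for the remaining characters it is 'present'.
I (derived state 'absent') is unique to Rhizyx (autapomorphy; uninformative for grouping).
II (derived state 'present') is shared by Pachyops and Rhizoma — a synapomorphy uniting that clade.
Only Pachyops, Rhizoma, and Rhizyx show the derived state 'present' for III, supporting them as a clade.
Only Haliella, Pachyops, Rhizoma, Rhizyx, and Xiphina show the derived state 'present' for IV, supporting them as a clade.
V (derived state 'present') is shared by Haliella, Pachyops, Rhizoma, and Rhizyx — a synapomorphy uniting that clade.
Most parsimonious ingroup topology: (((Haliella,(Rhizyx,(Pachyops,Rhizoma))),Xiphina),Acroops).
Changes per character on this tree: I: 1; II: 1; III: 1; IV: 1; V: 1.
Total = 5.

5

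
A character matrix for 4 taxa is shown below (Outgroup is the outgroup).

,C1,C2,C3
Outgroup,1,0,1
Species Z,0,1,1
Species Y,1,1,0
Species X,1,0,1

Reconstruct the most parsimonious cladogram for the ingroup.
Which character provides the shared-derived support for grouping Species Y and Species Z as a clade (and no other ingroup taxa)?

Character polarity is set by the outgroup: the derived state is whichever differs from the outgroup's state, so for C1, C3 the derived state is '0', and for the remaining characters it is '1'.
C1 (derived state '0') is unique to Species Z (autapomorphy; uninformative for grouping).
Only Species Y and Species Z show the derived state '1' for C2, supporting them as a clade.
C3: derived state '0' in Species Y only — an autapomorphy, so it tells us nothing about relationships among taxa.
Most parsimonious ingroup topology: ((Species Z,Species Y),Species X).
The clade {Species Y, Species Z} is supported by C2: its derived state '1' occurs in exactly those taxa and in no other taxon (including the outgroup).

C2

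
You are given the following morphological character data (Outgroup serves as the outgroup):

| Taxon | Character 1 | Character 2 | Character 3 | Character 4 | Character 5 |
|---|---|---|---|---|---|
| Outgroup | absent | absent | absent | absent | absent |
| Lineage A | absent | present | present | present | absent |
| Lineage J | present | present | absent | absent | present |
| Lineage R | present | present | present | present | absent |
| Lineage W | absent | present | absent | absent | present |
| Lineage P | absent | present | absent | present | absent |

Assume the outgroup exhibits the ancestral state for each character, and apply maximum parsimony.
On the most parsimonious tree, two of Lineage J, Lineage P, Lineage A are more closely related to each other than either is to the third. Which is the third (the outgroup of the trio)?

The outgroup has state 'absent' for every character, so 'present' is the derived state throughout.
Character 1 groups Lineage J and Lineage R, which is incompatible with the clades supported by the remaining characters; treating it as convergent (homoplasy) costs fewer steps than any alternative tree.
All ingroup taxa share the derived state 'present' for Character 2; it defines the ingroup but does not resolve relationships within it.
Only Lineage A and Lineage R show the derived state 'present' for Character 3, supporting them as a clade.
Character 4 (derived state 'present') is shared by Lineage A, Lineage P, and Lineage R — a synapomorphy uniting that clade.
Character 5: derived state 'present' in Lineage J and Lineage W only — synapomorphy for {Lineage J, Lineage W}.
Most parsimonious ingroup topology: (((Lineage A,Lineage R),Lineage P),(Lineage J,Lineage W)).
Lineage P and Lineage A share a more recent common ancestor with each other than either does with Lineage J, so Lineage J is the least closely related of the three.

Lineage J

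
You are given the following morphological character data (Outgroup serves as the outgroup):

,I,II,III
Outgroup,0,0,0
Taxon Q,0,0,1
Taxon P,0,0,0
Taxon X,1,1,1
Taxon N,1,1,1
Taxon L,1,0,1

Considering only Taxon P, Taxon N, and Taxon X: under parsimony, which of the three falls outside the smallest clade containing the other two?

Taxon P

The outgroup has state '0' for every character, so '1' is the derived state throughout.
Only Taxon L, Taxon N, and Taxon X show the derived state '1' for I, supporting them as a clade.
II (derived state '1') is shared by Taxon N and Taxon X — a synapomorphy uniting that clade.
III (derived state '1') is shared by Taxon L, Taxon N, Taxon Q, and Taxon X — a synapomorphy uniting that clade.
Most parsimonious ingroup topology: ((Taxon Q,((Taxon X,Taxon N),Taxon L)),Taxon P).
Taxon X and Taxon N share a more recent common ancestor with each other than either does with Taxon P, so Taxon P is the least closely related of the three.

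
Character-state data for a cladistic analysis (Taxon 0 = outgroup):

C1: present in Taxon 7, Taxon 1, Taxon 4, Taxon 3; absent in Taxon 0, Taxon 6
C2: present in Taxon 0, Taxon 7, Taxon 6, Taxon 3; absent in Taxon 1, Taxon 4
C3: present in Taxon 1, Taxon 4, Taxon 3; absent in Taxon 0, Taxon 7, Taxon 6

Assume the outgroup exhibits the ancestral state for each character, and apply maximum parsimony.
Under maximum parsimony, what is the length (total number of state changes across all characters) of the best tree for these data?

Character polarity is set by the outgroup: the derived state is whichever differs from the outgroup's state, so for C2 the derived state is 'absent', and for the remaining characters it is 'present'.
C1 (derived state 'present') is shared by Taxon 1, Taxon 3, Taxon 4, and Taxon 7 — a synapomorphy uniting that clade.
Only Taxon 1 and Taxon 4 show the derived state 'absent' for C2, supporting them as a clade.
C3: derived state 'present' in Taxon 1, Taxon 3, and Taxon 4 only — synapomorphy for {Taxon 1, Taxon 3, Taxon 4}.
Most parsimonious ingroup topology: ((Taxon 7,((Taxon 1,Taxon 4),Taxon 3)),Taxon 6).
Changes per character on this tree: C1: 1; C2: 1; C3: 1.
Total = 3.

3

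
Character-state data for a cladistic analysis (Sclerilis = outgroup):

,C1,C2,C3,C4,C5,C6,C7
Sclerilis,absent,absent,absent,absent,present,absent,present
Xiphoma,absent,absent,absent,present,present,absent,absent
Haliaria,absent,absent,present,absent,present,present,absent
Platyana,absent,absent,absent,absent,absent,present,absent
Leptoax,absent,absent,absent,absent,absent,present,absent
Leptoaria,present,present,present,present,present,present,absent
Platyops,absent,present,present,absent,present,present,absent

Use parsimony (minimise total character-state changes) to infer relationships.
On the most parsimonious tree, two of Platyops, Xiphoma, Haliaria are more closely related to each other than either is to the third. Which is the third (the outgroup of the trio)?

Character polarity is set by the outgroup: the derived state is whichever differs from the outgroup's state, so for C5, C7 the derived state is 'absent', and for the remaining characters it is 'present'.
C1: derived state 'present' in Leptoaria only — an autapomorphy, so it tells us nothing about relationships among taxa.
C2: derived state 'present' in Leptoaria and Platyops only — synapomorphy for {Leptoaria, Platyops}.
C3 (derived state 'present') is shared by Haliaria, Leptoaria, and Platyops — a synapomorphy uniting that clade.
C4 groups Leptoaria and Xiphoma, which is incompatible with the clades supported by the remaining characters; treating it as convergent (homoplasy) costs fewer steps than any alternative tree.
C5: derived state 'absent' in Leptoax and Platyana only — synapomorphy for {Leptoax, Platyana}.
Only Haliaria, Leptoaria, Leptoax, Platyana, and Platyops show the derived state 'present' for C6, supporting them as a clade.
C7 (derived state 'absent') is shared by all ingroup taxa — unites the whole ingroup.
Most parsimonious ingroup topology: (Xiphoma,((Haliaria,(Leptoaria,Platyops)),(Platyana,Leptoax))).
Platyops and Haliaria share a more recent common ancestor with each other than either does with Xiphoma, so Xiphoma is the least closely related of the three.

Xiphoma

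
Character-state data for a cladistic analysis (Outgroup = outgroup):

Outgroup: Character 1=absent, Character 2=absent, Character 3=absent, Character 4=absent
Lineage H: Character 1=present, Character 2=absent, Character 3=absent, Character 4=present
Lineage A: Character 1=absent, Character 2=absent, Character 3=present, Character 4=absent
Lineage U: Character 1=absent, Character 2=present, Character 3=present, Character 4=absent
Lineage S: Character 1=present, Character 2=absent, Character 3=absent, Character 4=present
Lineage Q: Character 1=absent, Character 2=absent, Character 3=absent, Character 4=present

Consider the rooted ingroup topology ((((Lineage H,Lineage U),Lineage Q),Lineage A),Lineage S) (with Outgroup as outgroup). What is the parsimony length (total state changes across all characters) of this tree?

Map each character onto ((((Lineage H,Lineage U),Lineage Q),Lineage A),Lineage S) (rooted by Outgroup) and count the minimum state changes it requires (Fitch parsimony):
Character 1: 2; Character 2: 1; Character 3: 2; Character 4: 3.
Total tree length = 8.

8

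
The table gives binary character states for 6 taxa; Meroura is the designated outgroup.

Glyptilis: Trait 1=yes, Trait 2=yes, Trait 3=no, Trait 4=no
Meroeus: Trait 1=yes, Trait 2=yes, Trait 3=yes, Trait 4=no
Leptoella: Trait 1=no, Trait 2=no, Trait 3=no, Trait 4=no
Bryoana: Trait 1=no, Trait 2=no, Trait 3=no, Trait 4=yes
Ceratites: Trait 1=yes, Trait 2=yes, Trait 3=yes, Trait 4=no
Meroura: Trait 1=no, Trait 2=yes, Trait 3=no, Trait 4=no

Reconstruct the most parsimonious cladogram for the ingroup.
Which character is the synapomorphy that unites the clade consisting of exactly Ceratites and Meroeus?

Trait 3

Character polarity is set by the outgroup: the derived state is whichever differs from the outgroup's state, so for Trait 2 the derived state is 'no', and for the remaining characters it is 'yes'.
Only Ceratites, Glyptilis, and Meroeus show the derived state 'yes' for Trait 1, supporting them as a clade.
Trait 2 (derived state 'no') is shared by Bryoana and Leptoella — a synapomorphy uniting that clade.
Trait 3: derived state 'yes' in Ceratites and Meroeus only — synapomorphy for {Ceratites, Meroeus}.
Trait 4: derived state 'yes' in Bryoana only — an autapomorphy, so it tells us nothing about relationships among taxa.
Most parsimonious ingroup topology: ((Glyptilis,(Meroeus,Ceratites)),(Leptoella,Bryoana)).
The clade {Ceratites, Meroeus} is supported by Trait 3: its derived state 'yes' occurs in exactly those taxa and in no other taxon (including the outgroup).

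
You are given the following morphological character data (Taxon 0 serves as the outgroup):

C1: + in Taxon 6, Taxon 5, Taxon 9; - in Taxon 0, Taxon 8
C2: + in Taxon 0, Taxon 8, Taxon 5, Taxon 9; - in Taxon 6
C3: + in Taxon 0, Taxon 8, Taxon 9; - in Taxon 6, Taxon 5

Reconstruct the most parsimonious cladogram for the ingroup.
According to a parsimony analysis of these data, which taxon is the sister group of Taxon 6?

Taxon 5

Character polarity is set by the outgroup: the derived state is whichever differs from the outgroup's state, so for C2, C3 the derived state is '-', and for the remaining characters it is '+'.
C1: derived state '+' in Taxon 5, Taxon 6, and Taxon 9 only — synapomorphy for {Taxon 5, Taxon 6, Taxon 9}.
C2: derived state '-' in Taxon 6 only — an autapomorphy, so it tells us nothing about relationships among taxa.
C3: derived state '-' in Taxon 5 and Taxon 6 only — synapomorphy for {Taxon 5, Taxon 6}.
Most parsimonious ingroup topology: (Taxon 8,((Taxon 6,Taxon 5),Taxon 9)).
Taxon 6 and Taxon 5 form a cherry on this tree, so they are sister taxa.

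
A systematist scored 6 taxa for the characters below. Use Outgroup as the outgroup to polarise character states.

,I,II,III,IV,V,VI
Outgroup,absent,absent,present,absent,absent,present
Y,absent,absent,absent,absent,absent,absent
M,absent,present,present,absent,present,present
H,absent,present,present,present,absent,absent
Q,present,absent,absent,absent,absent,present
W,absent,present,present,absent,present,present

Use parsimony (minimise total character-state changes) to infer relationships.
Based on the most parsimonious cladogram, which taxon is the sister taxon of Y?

Q

Character polarity is set by the outgroup: the derived state is whichever differs from the outgroup's state, so for III, VI the derived state is 'absent', and for the remaining characters it is 'present'.
I (derived state 'present') is unique to Q (autapomorphy; uninformative for grouping).
II (derived state 'present') is shared by H, M, and W — a synapomorphy uniting that clade.
III: derived state 'absent' in Q and Y only — synapomorphy for {Q, Y}.
IV (derived state 'present') is unique to H (autapomorphy; uninformative for grouping).
Only M and W show the derived state 'present' for V, supporting them as a clade.
VI groups H and Y, which is incompatible with the clades supported by the remaining characters; treating it as convergent (homoplasy) costs fewer steps than any alternative tree.
Most parsimonious ingroup topology: ((Y,Q),((M,W),H)).
Y and Q form a cherry on this tree, so they are sister taxa.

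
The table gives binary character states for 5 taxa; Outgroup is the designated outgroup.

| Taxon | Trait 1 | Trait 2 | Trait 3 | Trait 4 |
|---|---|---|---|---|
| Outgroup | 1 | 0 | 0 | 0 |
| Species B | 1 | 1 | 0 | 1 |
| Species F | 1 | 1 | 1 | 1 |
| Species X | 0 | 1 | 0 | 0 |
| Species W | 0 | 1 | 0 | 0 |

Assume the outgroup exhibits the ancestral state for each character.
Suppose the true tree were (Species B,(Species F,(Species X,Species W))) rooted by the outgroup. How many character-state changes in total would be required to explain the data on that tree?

5

Map each character onto (Species B,(Species F,(Species X,Species W))) (rooted by Outgroup) and count the minimum state changes it requires (Fitch parsimony):
Trait 1: 1; Trait 2: 1; Trait 3: 1; Trait 4: 2.
Total tree length = 5.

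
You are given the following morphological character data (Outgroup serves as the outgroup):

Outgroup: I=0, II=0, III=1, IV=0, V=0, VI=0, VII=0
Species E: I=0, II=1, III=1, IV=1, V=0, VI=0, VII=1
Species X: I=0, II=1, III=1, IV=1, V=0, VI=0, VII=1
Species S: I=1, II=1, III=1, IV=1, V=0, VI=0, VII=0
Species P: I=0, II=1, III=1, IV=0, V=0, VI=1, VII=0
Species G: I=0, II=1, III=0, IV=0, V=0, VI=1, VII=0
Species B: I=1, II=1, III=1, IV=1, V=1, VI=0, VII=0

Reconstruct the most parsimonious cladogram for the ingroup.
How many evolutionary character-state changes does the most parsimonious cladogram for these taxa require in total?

Character polarity is set by the outgroup: the derived state is whichever differs from the outgroup's state, so for III the derived state is '0', and for the remaining characters it is '1'.
I (derived state '1') is shared by Species B and Species S — a synapomorphy uniting that clade.
All ingroup taxa share the derived state '1' for II; it defines the ingroup but does not resolve relationships within it.
III: derived state '0' in Species G only — an autapomorphy, so it tells us nothing about relationships among taxa.
IV (derived state '1') is shared by Species B, Species E, Species S, and Species X — a synapomorphy uniting that clade.
V (derived state '1') is unique to Species B (autapomorphy; uninformative for grouping).
VI (derived state '1') is shared by Species G and Species P — a synapomorphy uniting that clade.
VII (derived state '1') is shared by Species E and Species X — a synapomorphy uniting that clade.
Most parsimonious ingroup topology: (((Species E,Species X),(Species S,Species B)),(Species P,Species G)).
Changes per character on this tree: I: 1; II: 1; III: 1; IV: 1; V: 1; VI: 1; VII: 1.
Total = 7.

7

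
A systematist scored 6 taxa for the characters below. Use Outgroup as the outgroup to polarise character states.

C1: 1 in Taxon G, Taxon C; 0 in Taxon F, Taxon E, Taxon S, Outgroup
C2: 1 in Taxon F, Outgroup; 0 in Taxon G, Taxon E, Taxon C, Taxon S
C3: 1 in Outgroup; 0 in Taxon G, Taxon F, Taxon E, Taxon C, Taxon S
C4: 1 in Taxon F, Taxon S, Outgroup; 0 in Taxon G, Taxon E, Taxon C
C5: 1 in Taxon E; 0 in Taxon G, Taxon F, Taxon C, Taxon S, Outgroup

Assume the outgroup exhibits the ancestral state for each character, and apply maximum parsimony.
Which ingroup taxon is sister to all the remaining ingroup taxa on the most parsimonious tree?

Taxon F

Character polarity is set by the outgroup: the derived state is whichever differs from the outgroup's state, so for C2, C3, C4 the derived state is '0', and for the remaining characters it is '1'.
C1: derived state '1' in Taxon C and Taxon G only — synapomorphy for {Taxon C, Taxon G}.
Only Taxon C, Taxon E, Taxon G, and Taxon S show the derived state '0' for C2, supporting them as a clade.
C3 (derived state '0') is shared by all ingroup taxa — unites the whole ingroup.
C4 (derived state '0') is shared by Taxon C, Taxon E, and Taxon G — a synapomorphy uniting that clade.
C5: derived state '1' in Taxon E only — an autapomorphy, so it tells us nothing about relationships among taxa.
Most parsimonious ingroup topology: (((Taxon E,(Taxon C,Taxon G)),Taxon S),Taxon F).
Taxon F is sister to the clade containing all other ingroup taxa, so it is the earliest-diverging (most basal) ingroup lineage.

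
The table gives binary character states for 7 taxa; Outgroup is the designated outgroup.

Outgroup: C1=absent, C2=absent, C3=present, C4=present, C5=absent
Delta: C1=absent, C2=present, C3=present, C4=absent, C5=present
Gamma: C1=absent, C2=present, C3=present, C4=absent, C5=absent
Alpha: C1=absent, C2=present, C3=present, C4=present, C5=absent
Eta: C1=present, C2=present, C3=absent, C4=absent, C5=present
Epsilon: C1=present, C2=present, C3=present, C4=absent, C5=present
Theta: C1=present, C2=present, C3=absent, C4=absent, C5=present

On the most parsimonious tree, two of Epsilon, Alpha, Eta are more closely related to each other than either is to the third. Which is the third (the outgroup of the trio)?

Alpha

Character polarity is set by the outgroup: the derived state is whichever differs from the outgroup's state, so for C3, C4 the derived state is 'absent', and for the remaining characters it is 'present'.
C1: derived state 'present' in Epsilon, Eta, and Theta only — synapomorphy for {Epsilon, Eta, Theta}.
All ingroup taxa share the derived state 'present' for C2; it defines the ingroup but does not resolve relationships within it.
Only Eta and Theta show the derived state 'absent' for C3, supporting them as a clade.
C4: derived state 'absent' in Delta, Epsilon, Eta, Gamma, and Theta only — synapomorphy for {Delta, Epsilon, Eta, Gamma, Theta}.
C5: derived state 'present' in Delta, Epsilon, Eta, and Theta only — synapomorphy for {Delta, Epsilon, Eta, Theta}.
Most parsimonious ingroup topology: (((Delta,((Eta,Theta),Epsilon)),Gamma),Alpha).
Epsilon and Eta share a more recent common ancestor with each other than either does with Alpha, so Alpha is the least closely related of the three.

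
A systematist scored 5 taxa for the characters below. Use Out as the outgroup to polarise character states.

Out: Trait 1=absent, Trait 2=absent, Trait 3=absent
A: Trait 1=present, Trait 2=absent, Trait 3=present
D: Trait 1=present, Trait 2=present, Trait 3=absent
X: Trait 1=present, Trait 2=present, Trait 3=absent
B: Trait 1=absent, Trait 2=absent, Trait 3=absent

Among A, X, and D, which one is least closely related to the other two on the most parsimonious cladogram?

The outgroup has state 'absent' for every character, so 'present' is the derived state throughout.
Only A, D, and X show the derived state 'present' for Trait 1, supporting them as a clade.
Trait 2 (derived state 'present') is shared by D and X — a synapomorphy uniting that clade.
Trait 3 (derived state 'present') is unique to A (autapomorphy; uninformative for grouping).
Most parsimonious ingroup topology: ((A,(D,X)),B).
X and D share a more recent common ancestor with each other than either does with A, so A is the least closely related of the three.

A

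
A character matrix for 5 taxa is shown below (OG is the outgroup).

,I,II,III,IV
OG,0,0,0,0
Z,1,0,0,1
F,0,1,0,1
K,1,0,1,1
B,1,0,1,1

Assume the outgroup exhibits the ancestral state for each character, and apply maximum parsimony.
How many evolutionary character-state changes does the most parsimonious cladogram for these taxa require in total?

The outgroup has state '0' for every character, so '1' is the derived state throughout.
I: derived state '1' in B, K, and Z only — synapomorphy for {B, K, Z}.
II: derived state '1' in F only — an autapomorphy, so it tells us nothing about relationships among taxa.
Only B and K show the derived state '1' for III, supporting them as a clade.
IV (derived state '1') is shared by all ingroup taxa — unites the whole ingroup.
Most parsimonious ingroup topology: ((Z,(K,B)),F).
Changes per character on this tree: I: 1; II: 1; III: 1; IV: 1.
Total = 4.

4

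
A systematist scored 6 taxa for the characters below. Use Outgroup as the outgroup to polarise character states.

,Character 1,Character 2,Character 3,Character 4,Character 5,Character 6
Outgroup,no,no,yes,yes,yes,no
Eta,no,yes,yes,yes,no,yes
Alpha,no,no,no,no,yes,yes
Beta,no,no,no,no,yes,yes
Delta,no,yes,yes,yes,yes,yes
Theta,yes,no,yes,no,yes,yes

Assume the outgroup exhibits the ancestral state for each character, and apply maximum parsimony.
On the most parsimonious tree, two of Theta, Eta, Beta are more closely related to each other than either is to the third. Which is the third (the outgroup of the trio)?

Eta

Character polarity is set by the outgroup: the derived state is whichever differs from the outgroup's state, so for Character 3, Character 4, Character 5 the derived state is 'no', and for the remaining characters it is 'yes'.
Character 1: derived state 'yes' in Theta only — an autapomorphy, so it tells us nothing about relationships among taxa.
Only Delta and Eta show the derived state 'yes' for Character 2, supporting them as a clade.
Character 3 (derived state 'no') is shared by Alpha and Beta — a synapomorphy uniting that clade.
Character 4: derived state 'no' in Alpha, Beta, and Theta only — synapomorphy for {Alpha, Beta, Theta}.
Character 5: derived state 'no' in Eta only — an autapomorphy, so it tells us nothing about relationships among taxa.
All ingroup taxa share the derived state 'yes' for Character 6; it defines the ingroup but does not resolve relationships within it.
Most parsimonious ingroup topology: ((Eta,Delta),((Alpha,Beta),Theta)).
Theta and Beta share a more recent common ancestor with each other than either does with Eta, so Eta is the least closely related of the three.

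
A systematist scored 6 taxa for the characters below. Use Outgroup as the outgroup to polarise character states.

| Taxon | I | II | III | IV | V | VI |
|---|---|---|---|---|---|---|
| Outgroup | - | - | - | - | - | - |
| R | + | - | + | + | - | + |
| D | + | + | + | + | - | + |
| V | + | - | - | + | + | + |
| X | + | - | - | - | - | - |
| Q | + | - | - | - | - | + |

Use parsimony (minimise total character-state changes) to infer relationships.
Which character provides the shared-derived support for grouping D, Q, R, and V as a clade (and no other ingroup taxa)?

VI

The outgroup has state '-' for every character, so '+' is the derived state throughout.
All ingroup taxa share the derived state '+' for I; it defines the ingroup but does not resolve relationships within it.
II (derived state '+') is unique to D (autapomorphy; uninformative for grouping).
III (derived state '+') is shared by D and R — a synapomorphy uniting that clade.
IV (derived state '+') is shared by D, R, and V — a synapomorphy uniting that clade.
V: derived state '+' in V only — an autapomorphy, so it tells us nothing about relationships among taxa.
VI (derived state '+') is shared by D, Q, R, and V — a synapomorphy uniting that clade.
Most parsimonious ingroup topology: ((((R,D),V),Q),X).
The clade {D, Q, R, V} is supported by VI: its derived state '+' occurs in exactly those taxa and in no other taxon (including the outgroup).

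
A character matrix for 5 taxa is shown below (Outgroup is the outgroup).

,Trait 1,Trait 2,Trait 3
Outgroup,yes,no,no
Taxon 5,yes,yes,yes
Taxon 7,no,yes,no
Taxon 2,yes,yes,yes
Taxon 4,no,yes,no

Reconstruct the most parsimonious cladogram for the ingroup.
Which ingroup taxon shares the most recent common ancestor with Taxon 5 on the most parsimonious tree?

Taxon 2

Character polarity is set by the outgroup: the derived state is whichever differs from the outgroup's state, so for Trait 1 the derived state is 'no', and for the remaining characters it is 'yes'.
Trait 1: derived state 'no' in Taxon 4 and Taxon 7 only — synapomorphy for {Taxon 4, Taxon 7}.
All ingroup taxa share the derived state 'yes' for Trait 2; it defines the ingroup but does not resolve relationships within it.
Trait 3 (derived state 'yes') is shared by Taxon 2 and Taxon 5 — a synapomorphy uniting that clade.
Most parsimonious ingroup topology: ((Taxon 5,Taxon 2),(Taxon 7,Taxon 4)).
Taxon 5 and Taxon 2 form a cherry on this tree, so they are sister taxa.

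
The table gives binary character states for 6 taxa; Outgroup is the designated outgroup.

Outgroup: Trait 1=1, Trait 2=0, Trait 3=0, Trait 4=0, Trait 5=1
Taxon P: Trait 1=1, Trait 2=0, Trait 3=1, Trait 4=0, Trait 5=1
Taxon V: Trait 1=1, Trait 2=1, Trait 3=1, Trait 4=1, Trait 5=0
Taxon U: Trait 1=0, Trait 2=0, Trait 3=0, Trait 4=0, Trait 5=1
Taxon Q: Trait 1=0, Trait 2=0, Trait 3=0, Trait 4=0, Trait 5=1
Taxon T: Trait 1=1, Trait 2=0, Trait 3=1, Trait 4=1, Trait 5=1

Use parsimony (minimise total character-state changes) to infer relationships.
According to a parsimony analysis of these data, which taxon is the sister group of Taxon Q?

Taxon U

Character polarity is set by the outgroup: the derived state is whichever differs from the outgroup's state, so for Trait 1, Trait 5 the derived state is '0', and for the remaining characters it is '1'.
Only Taxon Q and Taxon U show the derived state '0' for Trait 1, supporting them as a clade.
Trait 2: derived state '1' in Taxon V only — an autapomorphy, so it tells us nothing about relationships among taxa.
Only Taxon P, Taxon T, and Taxon V show the derived state '1' for Trait 3, supporting them as a clade.
Trait 4: derived state '1' in Taxon T and Taxon V only — synapomorphy for {Taxon T, Taxon V}.
Trait 5 (derived state '0') is unique to Taxon V (autapomorphy; uninformative for grouping).
Most parsimonious ingroup topology: ((Taxon P,(Taxon V,Taxon T)),(Taxon U,Taxon Q)).
Taxon Q and Taxon U form a cherry on this tree, so they are sister taxa.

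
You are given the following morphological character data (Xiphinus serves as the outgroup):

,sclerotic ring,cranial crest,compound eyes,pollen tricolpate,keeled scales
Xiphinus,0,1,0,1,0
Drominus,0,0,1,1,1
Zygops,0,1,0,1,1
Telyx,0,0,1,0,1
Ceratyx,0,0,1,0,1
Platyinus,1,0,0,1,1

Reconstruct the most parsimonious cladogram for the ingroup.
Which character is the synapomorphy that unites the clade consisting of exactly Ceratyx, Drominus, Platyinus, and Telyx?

Character polarity is set by the outgroup: the derived state is whichever differs from the outgroup's state, so for cranial crest, pollen tricolpate the derived state is '0', and for the remaining characters it is '1'.
sclerotic ring: derived state '1' in Platyinus only — an autapomorphy, so it tells us nothing about relationships among taxa.
Only Ceratyx, Drominus, Platyinus, and Telyx show the derived state '0' for cranial crest, supporting them as a clade.
compound eyes (derived state '1') is shared by Ceratyx, Drominus, and Telyx — a synapomorphy uniting that clade.
pollen tricolpate (derived state '0') is shared by Ceratyx and Telyx — a synapomorphy uniting that clade.
keeled scales (derived state '1') is shared by all ingroup taxa — unites the whole ingroup.
Most parsimonious ingroup topology: (((Drominus,(Telyx,Ceratyx)),Platyinus),Zygops).
The clade {Ceratyx, Drominus, Platyinus, Telyx} is supported by cranial crest: its derived state '0' occurs in exactly those taxa and in no other taxon (including the outgroup).

cranial crest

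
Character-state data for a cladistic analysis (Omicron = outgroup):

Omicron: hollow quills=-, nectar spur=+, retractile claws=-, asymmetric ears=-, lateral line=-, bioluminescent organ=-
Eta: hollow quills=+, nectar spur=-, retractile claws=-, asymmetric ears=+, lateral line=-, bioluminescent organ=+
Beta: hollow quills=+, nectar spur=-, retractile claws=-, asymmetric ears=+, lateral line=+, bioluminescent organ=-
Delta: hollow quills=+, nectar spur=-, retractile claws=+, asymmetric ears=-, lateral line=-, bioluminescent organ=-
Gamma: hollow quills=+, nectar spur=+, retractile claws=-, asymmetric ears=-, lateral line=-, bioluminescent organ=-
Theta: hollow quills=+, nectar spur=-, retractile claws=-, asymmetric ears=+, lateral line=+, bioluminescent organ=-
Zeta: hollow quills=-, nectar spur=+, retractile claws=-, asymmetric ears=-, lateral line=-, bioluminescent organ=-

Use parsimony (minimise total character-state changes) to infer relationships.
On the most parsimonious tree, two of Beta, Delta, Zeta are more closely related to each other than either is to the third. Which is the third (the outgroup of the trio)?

Character polarity is set by the outgroup: the derived state is whichever differs from the outgroup's state, so for nectar spur the derived state is '-', and for the remaining characters it is '+'.
Only Beta, Delta, Eta, Gamma, and Theta show the derived state '+' for hollow quills, supporting them as a clade.
Only Beta, Delta, Eta, and Theta show the derived state '-' for nectar spur, supporting them as a clade.
retractile claws (derived state '+') is unique to Delta (autapomorphy; uninformative for grouping).
Only Beta, Eta, and Theta show the derived state '+' for asymmetric ears, supporting them as a clade.
Only Beta and Theta show the derived state '+' for lateral line, supporting them as a clade.
bioluminescent organ (derived state '+') is unique to Eta (autapomorphy; uninformative for grouping).
Most parsimonious ingroup topology: ((((Eta,(Beta,Theta)),Delta),Gamma),Zeta).
Beta and Delta share a more recent common ancestor with each other than either does with Zeta, so Zeta is the least closely related of the three.

Zeta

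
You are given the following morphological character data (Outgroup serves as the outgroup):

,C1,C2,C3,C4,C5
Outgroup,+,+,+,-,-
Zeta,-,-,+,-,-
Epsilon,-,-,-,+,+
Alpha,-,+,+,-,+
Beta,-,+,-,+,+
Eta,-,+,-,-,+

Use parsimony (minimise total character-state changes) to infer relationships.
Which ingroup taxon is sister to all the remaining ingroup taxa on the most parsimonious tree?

Zeta

Character polarity is set by the outgroup: the derived state is whichever differs from the outgroup's state, so for C1, C2, C3 the derived state is '-', and for the remaining characters it is '+'.
All ingroup taxa share the derived state '-' for C1; it defines the ingroup but does not resolve relationships within it.
C2 groups Epsilon and Zeta, which is incompatible with the clades supported by the remaining characters; treating it as convergent (homoplasy) costs fewer steps than any alternative tree.
Only Beta, Epsilon, and Eta show the derived state '-' for C3, supporting them as a clade.
Only Beta and Epsilon show the derived state '+' for C4, supporting them as a clade.
C5: derived state '+' in Alpha, Beta, Epsilon, and Eta only — synapomorphy for {Alpha, Beta, Epsilon, Eta}.
Most parsimonious ingroup topology: (Zeta,(((Epsilon,Beta),Eta),Alpha)).
Zeta is sister to the clade containing all other ingroup taxa, so it is the earliest-diverging (most basal) ingroup lineage.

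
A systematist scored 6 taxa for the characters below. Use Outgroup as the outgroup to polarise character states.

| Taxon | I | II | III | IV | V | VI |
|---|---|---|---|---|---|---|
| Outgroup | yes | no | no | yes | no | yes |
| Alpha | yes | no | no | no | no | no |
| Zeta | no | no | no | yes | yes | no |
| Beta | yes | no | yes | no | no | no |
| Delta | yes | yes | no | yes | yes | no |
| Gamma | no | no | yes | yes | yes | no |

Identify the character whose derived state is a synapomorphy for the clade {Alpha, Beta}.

Character polarity is set by the outgroup: the derived state is whichever differs from the outgroup's state, so for I, IV, VI the derived state is 'no', and for the remaining characters it is 'yes'.
I: derived state 'no' in Gamma and Zeta only — synapomorphy for {Gamma, Zeta}.
II (derived state 'yes') is unique to Delta (autapomorphy; uninformative for grouping).
III groups Beta and Gamma, which is incompatible with the clades supported by the remaining characters; treating it as convergent (homoplasy) costs fewer steps than any alternative tree.
IV (derived state 'no') is shared by Alpha and Beta — a synapomorphy uniting that clade.
V (derived state 'yes') is shared by Delta, Gamma, and Zeta — a synapomorphy uniting that clade.
All ingroup taxa share the derived state 'no' for VI; it defines the ingroup but does not resolve relationships within it.
Most parsimonious ingroup topology: (((Gamma,Zeta),Delta),(Beta,Alpha)).
The clade {Alpha, Beta} is supported by IV: its derived state 'no' occurs in exactly those taxa and in no other taxon (including the outgroup).

IV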